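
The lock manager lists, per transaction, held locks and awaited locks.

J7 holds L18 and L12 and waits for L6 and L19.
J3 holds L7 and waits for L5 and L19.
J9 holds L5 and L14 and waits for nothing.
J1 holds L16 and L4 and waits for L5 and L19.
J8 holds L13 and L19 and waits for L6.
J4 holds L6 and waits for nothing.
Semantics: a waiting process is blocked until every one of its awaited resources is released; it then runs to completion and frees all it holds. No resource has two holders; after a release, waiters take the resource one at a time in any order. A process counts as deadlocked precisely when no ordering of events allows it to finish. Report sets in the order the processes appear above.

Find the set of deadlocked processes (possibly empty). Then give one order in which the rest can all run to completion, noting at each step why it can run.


No process is deadlocked.
Key observation: the wait relation is loop-free; peeling off processes with no waits unwinds the whole state.
A valid finishing order for the others: J4, J8, J9, J3, J7, J1.
Step-by-step check:
  J4 waits on nothing -> runs at once and releases L6
  J8: everything it awaited (L6) is free; runs, freeing L13 and L19
  J9 waits on nothing -> runs at once and releases L5 and L14
  J3: everything it awaited (L5 and L19) is free; runs, freeing L7
  J7: everything it awaited (L6 and L19) is free; runs, freeing L18 and L12
  J1: everything it awaited (L5 and L19) is free; runs, freeing L16 and L4


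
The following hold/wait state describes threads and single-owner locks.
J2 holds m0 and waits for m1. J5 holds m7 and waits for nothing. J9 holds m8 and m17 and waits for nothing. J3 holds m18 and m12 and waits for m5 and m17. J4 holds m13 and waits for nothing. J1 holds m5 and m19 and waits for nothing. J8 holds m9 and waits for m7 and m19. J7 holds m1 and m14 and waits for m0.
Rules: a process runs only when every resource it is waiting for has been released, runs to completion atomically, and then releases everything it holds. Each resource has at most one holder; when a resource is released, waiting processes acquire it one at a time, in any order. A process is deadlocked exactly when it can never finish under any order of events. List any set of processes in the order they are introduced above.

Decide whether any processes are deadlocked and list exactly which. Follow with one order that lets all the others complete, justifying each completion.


The deadlocked set is J2 and J7.
Key observation: nobody on the ring J2 -> J7 -> J2 can start until another member finishes, which never happens; no other process is dragged down with it.
The rest can finish in the order J5, J1, J9, J3, J4, J8.
Verifying each step:
  J5: no waits; runs immediately, freeing m7
  J1: no waits; runs immediately, freeing m5 and m19
  J9: no waits; runs immediately, freeing m8 and m17
  J3 waits on m5 and m17 — all released -> runs and releases m18 and m12
  J4: no waits; runs immediately, freeing m13
  J8 waits on m7 and m19 — all released -> runs and releases m9


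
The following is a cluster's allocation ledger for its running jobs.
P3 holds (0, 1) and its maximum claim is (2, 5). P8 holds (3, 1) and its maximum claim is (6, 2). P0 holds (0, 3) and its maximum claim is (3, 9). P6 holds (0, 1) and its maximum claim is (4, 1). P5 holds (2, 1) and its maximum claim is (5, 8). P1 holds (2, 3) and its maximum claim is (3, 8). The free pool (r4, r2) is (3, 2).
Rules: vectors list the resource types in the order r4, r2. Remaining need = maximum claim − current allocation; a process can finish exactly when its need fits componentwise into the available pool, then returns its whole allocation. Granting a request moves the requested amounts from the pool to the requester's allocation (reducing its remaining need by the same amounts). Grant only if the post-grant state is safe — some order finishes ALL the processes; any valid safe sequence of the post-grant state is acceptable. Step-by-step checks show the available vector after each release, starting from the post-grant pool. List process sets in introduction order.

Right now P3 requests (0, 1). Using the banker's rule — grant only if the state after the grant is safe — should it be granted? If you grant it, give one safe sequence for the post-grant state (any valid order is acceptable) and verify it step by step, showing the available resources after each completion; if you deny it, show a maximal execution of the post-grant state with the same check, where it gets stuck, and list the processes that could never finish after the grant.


GRANT — the state after the grant stays safe, e.g. via P8, P6, P3, P1, P0, P5.
Key observation: granting shrinks the pool to (3, 1), yet P8 still fits and the chain goes through.
Step-by-step check of the post-grant state:
  pool = (3, 1)
  P8: need (3, 1) fits (3, 1); releases (3, 1), pool now (6, 2)
  P6: need (4, 0) fits (6, 2); releases (0, 1), pool now (6, 3)
  P3: need (2, 3) fits (6, 3); releases (0, 2), pool now (6, 5)
  P1: need (1, 5) fits (6, 5); releases (2, 3), pool now (8, 8)
  P0: need (3, 6) fits (8, 8); releases (0, 3), pool now (8, 11)
  P5: need (3, 7) fits (8, 11); releases (2, 1), pool now (10, 12)


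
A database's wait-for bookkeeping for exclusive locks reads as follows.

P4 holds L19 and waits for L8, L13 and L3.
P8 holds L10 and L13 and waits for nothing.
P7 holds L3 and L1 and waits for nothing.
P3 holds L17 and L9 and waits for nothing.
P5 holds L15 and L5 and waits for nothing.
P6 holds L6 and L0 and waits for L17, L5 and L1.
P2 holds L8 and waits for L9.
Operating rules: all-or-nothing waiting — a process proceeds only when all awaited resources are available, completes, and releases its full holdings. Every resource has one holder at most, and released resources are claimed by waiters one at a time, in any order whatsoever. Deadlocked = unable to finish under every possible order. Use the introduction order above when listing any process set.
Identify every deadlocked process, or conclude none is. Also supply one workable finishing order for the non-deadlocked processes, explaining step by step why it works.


No process is deadlocked.
Key observation: the wait graph is acyclic; completion cascades from the unblocked processes through everyone else.
One completion order for the rest: P8, P7, P5, P3, P2, P4, P6.
Verifying each step:
  run P8 (it waits on nothing); releases L10 and L13
  run P7 (it waits on nothing); releases L3 and L1
  run P5 (it waits on nothing); releases L15 and L5
  run P3 (it waits on nothing); releases L17 and L9
  P2: everything it awaited (L9) is free; runs, freeing L8
  P4: everything it awaited (L8, L13 and L3) is free; runs, freeing L19
  P6: everything it awaited (L17, L5 and L1) is free; runs, freeing L6 and L0


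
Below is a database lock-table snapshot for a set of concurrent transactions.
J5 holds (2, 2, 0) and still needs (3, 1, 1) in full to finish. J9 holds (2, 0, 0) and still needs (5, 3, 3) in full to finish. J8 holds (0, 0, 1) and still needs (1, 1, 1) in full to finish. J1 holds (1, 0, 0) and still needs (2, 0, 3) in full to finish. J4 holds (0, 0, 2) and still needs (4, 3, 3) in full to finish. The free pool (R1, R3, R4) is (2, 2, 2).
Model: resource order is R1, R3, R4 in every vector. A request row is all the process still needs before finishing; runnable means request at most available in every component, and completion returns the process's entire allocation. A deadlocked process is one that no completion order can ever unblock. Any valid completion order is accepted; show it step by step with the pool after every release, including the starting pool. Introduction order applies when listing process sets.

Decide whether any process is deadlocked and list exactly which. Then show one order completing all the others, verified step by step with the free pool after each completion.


Nothing here is deadlocked.
Key observation: starting with J8, each completion frees enough for the next — no one is permanently blocked.
A valid finishing order for the others: J8, J1, J5, J9, J4. Check, step by step:
  pool = (2, 2, 2)
  run J8 (needs (1, 1, 1), free (2, 2, 2)); after release of (0, 0, 1) the pool is (2, 2, 3)
  run J1 (needs (2, 0, 3), free (2, 2, 3)); after release of (1, 0, 0) the pool is (3, 2, 3)
  run J5 (needs (3, 1, 1), free (3, 2, 3)); after release of (2, 2, 0) the pool is (5, 4, 3)
  run J9 (needs (5, 3, 3), free (5, 4, 3)); after release of (2, 0, 0) the pool is (7, 4, 3)
  run J4 (needs (4, 3, 3), free (7, 4, 3)); after release of (0, 0, 2) the pool is (7, 4, 5)


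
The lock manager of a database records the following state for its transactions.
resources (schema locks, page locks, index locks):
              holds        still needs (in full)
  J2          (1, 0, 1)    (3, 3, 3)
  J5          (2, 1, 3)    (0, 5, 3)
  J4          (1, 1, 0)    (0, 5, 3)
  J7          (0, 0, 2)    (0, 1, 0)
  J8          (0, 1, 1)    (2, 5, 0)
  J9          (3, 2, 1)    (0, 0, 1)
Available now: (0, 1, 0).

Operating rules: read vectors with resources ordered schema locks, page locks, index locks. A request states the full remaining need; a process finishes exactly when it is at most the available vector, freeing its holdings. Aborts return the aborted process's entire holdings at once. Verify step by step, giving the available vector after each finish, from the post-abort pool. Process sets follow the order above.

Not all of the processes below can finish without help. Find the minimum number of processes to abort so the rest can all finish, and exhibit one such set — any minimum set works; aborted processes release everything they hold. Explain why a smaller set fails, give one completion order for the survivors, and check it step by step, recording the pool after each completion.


Abort J5 and J4.
Key observation: J8 had no path to completion before; after the abort of J5 and J4 ((3, 2, 3) returned), step 4 is where it fits.
Why nothing smaller works — every single abort fails: J2 alone leaves J5 blocked (short on page locks); J5 alone leaves J4 blocked (short on page locks); J4 alone leaves J5 blocked (short on page locks); J7 alone leaves J5 blocked (short on page locks); J8 alone leaves J5 blocked (short on page locks); J9 alone leaves J5 blocked (short on page locks).
One survivor order: J7, J2, J9, J8. Walking it through (post-abort pool first):
  pool = (3, 3, 3)
  J7 needs (0, 1, 0) <= (3, 3, 3) -> finishes; pool += (0, 0, 2) = (3, 3, 5)
  J2 needs (3, 3, 3) <= (3, 3, 5) -> finishes; pool += (1, 0, 1) = (4, 3, 6)
  J9 needs (0, 0, 1) <= (4, 3, 6) -> finishes; pool += (3, 2, 1) = (7, 5, 7)
  J8 needs (2, 5, 0) <= (7, 5, 7) -> finishes; pool += (0, 1, 1) = (7, 6, 8)


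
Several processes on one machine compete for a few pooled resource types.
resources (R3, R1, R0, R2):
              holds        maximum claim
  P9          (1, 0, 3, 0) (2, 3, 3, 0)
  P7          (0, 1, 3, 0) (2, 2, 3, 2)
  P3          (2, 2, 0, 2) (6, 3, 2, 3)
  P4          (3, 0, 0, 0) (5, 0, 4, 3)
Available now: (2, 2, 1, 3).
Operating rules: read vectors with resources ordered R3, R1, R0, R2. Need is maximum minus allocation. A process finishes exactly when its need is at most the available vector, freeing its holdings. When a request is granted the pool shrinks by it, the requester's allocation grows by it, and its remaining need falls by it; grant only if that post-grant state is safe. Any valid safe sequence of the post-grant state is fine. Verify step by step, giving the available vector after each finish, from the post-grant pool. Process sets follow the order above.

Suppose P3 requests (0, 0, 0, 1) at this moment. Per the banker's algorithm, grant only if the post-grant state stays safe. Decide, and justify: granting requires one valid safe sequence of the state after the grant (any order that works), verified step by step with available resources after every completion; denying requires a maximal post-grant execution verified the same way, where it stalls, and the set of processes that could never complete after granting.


DENY: after the grant no complete ordering would exist.
Key observation: after P7, P9 the pool peaks at (3, 3, 7, 2), and each blocked process is short somewhere: P3 on R3; P4 on R2.
On the post-grant state, P7, P9 is a maximal run — nothing extends it. Step-by-step check:
  pool = (2, 2, 1, 2)
  P7: need (2, 1, 0, 2) fits (2, 2, 1, 2); releases (0, 1, 3, 0), pool now (2, 3, 4, 2)
  P9: need (1, 3, 0, 0) fits (2, 3, 4, 2); releases (1, 0, 3, 0), pool now (3, 3, 7, 2)
  blocked: P3 wants (4, 1, 2, 0), pool (3, 3, 7, 2) — not enough R3
  blocked: P4 wants (2, 0, 4, 3), pool (3, 3, 7, 2) — not enough R2
Had the request been granted, P3 and P4 could never finish.


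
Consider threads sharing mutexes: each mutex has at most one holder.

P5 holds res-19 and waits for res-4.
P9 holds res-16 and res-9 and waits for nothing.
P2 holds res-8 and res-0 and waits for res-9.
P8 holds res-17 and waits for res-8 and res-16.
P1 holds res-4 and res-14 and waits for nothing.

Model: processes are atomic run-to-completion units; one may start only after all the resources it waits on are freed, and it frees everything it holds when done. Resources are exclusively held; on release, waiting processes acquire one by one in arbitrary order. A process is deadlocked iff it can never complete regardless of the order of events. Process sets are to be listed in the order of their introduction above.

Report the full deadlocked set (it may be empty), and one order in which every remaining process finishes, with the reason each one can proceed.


Nothing here is deadlocked.
Key observation: the waits form no ring: some process can always run, and its releases unblock the others one by one.
One completion order for the rest: P9, P2, P1, P8, P5.
Walking it through:
  P9: no waits; runs immediately, freeing res-16 and res-9
  P2: everything it awaited (res-9) is free; runs, freeing res-8 and res-0
  P1: no waits; runs immediately, freeing res-4 and res-14
  P8: everything it awaited (res-8 and res-16) is free; runs, freeing res-17
  P5: everything it awaited (res-4) is free; runs, freeing res-19


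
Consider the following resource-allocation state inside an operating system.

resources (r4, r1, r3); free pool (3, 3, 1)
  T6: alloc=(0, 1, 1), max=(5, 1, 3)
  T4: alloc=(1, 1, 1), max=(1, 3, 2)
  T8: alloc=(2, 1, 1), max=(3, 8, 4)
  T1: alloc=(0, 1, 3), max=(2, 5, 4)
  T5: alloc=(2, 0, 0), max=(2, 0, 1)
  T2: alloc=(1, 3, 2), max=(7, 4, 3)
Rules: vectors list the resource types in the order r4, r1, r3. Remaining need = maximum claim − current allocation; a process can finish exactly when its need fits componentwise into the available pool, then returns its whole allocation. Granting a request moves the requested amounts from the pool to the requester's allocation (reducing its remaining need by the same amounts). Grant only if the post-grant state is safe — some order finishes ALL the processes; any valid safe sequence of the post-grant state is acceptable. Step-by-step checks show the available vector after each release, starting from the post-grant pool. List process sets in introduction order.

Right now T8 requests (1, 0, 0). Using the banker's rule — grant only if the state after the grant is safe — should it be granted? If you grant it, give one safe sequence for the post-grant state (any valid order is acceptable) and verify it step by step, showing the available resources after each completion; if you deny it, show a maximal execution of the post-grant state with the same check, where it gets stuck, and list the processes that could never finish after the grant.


DENY: after the grant no complete ordering would exist.
Key observation: after T5, T4, T6, T1 the pool peaks at (5, 6, 6), and each blocked process is short somewhere: T8 on r1; T2 on r4.
After a pretend grant, a maximal execution: T5, T4, T6, T1 — then nothing else fits. Step-by-step check:
  pool = (2, 3, 1)
  T5: need (0, 0, 1) fits (2, 3, 1); releases (2, 0, 0), pool now (4, 3, 1)
  T4: need (0, 2, 1) fits (4, 3, 1); releases (1, 1, 1), pool now (5, 4, 2)
  T6: need (5, 0, 2) fits (5, 4, 2); releases (0, 1, 1), pool now (5, 5, 3)
  T1: need (2, 4, 1) fits (5, 5, 3); releases (0, 1, 3), pool now (5, 6, 6)
  T8 still needs (0, 7, 3) but only (5, 6, 6) is free — short on r1
  T2 still needs (6, 1, 1) but only (5, 6, 6) is free — short on r4
Had the request been granted, T8 and T2 could never finish.


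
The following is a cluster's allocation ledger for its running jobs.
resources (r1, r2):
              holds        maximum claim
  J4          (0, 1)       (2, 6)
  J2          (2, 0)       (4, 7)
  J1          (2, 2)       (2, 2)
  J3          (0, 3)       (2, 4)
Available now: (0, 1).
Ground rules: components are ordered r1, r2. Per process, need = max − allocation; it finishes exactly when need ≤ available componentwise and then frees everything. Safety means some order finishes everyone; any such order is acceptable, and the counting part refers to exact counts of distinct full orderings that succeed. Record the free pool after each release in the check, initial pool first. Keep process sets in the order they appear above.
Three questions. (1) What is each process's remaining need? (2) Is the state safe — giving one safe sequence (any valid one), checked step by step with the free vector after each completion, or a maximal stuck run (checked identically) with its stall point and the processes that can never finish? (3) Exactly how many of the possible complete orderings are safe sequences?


(1) Remaining need (order r1, r2):
  J4: (2, 5)
  J2: (2, 7)
  J1: (0, 0)
  J3: (2, 1)
(2) SAFE. One safe sequence: J1, J3, J4, J2.
Key observation: J3 marks the first exact bind of the order: its need (2, 1) fits the free (2, 3) with zero slack on a requested resource.
Verifying each step:
  pool = (0, 1)
  J1 needs (0, 0) <= (0, 1) -> finishes; pool += (2, 2) = (2, 3)
  J3 needs (2, 1) <= (2, 3) -> finishes; pool += (0, 3) = (2, 6)
  J4 needs (2, 5) <= (2, 6) -> finishes; pool += (0, 1) = (2, 7)
  J2 needs (2, 7) <= (2, 7) -> finishes; pool += (2, 0) = (4, 7)
(3) Exactly 1 of the possible complete orderings is a safe sequence.


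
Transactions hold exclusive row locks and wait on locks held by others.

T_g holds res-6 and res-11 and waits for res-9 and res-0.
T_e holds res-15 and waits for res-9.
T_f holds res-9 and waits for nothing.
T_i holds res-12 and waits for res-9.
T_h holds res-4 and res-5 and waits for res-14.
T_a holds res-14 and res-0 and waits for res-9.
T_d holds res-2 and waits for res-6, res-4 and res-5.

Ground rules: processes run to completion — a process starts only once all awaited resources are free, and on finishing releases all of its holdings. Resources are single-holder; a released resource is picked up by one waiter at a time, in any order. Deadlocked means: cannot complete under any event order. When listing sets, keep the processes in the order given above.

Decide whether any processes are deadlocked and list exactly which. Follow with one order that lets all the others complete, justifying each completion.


No process is deadlocked.
Key observation: there is no circular wait here — follow any chain and it reaches a process that is free to run now.
The rest can finish in the order T_f, T_a, T_i, T_h, T_g, T_e, T_d.
Check, step by step:
  run T_f (it waits on nothing); releases res-9
  T_a waits on res-9 — all released -> runs and releases res-14 and res-0
  T_i waits on res-9 — all released -> runs and releases res-12
  T_h waits on res-14 — all released -> runs and releases res-4 and res-5
  T_g waits on res-9 and res-0 — all released -> runs and releases res-6 and res-11
  T_e waits on res-9 — all released -> runs and releases res-15
  T_d waits on res-6, res-4 and res-5 — all released -> runs and releases res-2


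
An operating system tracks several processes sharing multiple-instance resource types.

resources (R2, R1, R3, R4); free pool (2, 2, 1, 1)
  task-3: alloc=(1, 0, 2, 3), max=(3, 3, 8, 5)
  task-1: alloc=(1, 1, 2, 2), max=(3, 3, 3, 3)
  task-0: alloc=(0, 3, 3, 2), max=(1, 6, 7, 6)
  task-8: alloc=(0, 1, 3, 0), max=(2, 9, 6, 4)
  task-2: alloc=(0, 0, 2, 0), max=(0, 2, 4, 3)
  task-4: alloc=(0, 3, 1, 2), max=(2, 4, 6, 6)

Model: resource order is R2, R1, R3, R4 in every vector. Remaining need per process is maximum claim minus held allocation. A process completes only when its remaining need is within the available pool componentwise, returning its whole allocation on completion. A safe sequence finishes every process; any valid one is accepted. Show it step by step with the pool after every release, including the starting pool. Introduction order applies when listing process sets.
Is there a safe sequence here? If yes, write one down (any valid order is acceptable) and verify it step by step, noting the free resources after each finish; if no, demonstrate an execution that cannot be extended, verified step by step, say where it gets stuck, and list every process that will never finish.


The state is UNSAFE.
Key observation: after task-1, task-2 the pool peaks at (3, 3, 5, 3), and each blocked process is short somewhere: task-3 on R3; task-0 on R4; task-8 on R1, R4; task-4 on R4.
A maximal execution: task-1, task-2 — then nothing else fits. Walking it through:
  pool = (2, 2, 1, 1)
  run task-1 (needs (2, 2, 1, 1), free (2, 2, 1, 1)); after release of (1, 1, 2, 2) the pool is (3, 3, 3, 3)
  run task-2 (needs (0, 2, 2, 3), free (3, 3, 3, 3)); after release of (0, 0, 2, 0) the pool is (3, 3, 5, 3)
  task-3 still needs (2, 3, 6, 2) but only (3, 3, 5, 3) is free — short on R3
  task-0 still needs (1, 3, 4, 4) but only (3, 3, 5, 3) is free — short on R4
  task-8 still needs (2, 8, 3, 4) but only (3, 3, 5, 3) is free — short on R1 and R4
  task-4 still needs (2, 1, 5, 4) but only (3, 3, 5, 3) is free — short on R4
Processes that can never finish: task-3, task-0, task-8 and task-4.


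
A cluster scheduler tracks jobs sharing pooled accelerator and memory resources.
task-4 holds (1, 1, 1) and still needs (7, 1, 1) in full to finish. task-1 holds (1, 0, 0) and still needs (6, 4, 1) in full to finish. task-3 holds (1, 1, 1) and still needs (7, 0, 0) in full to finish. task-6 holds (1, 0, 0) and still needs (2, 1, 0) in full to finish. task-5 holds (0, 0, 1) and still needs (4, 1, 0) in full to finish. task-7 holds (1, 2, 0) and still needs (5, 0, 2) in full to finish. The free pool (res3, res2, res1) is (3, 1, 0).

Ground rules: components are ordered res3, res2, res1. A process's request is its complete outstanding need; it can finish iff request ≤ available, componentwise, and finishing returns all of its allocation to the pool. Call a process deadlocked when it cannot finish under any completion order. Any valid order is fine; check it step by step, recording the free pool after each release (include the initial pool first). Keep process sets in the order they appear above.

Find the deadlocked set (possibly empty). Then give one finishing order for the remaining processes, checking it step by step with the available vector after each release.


Deadlocked set: task-4, task-1, task-3 and task-7.
Key observation: no order helps: past task-6, task-5, the free pool tops out at (4, 1, 1), below what each blocked process needs in res3.
The rest can finish in the order task-6, task-5. Step-by-step check:
  pool = (3, 1, 0)
  task-6: need (2, 1, 0) fits (3, 1, 0); releases (1, 0, 0), pool now (4, 1, 0)
  task-5: need (4, 1, 0) fits (4, 1, 0); releases (0, 0, 1), pool now (4, 1, 1)
The blocked processes can never fit:
  blocked: task-4 wants (7, 1, 1), pool (4, 1, 1) — not enough res3
  blocked: task-1 wants (6, 4, 1), pool (4, 1, 1) — not enough res3 and res2
  blocked: task-3 wants (7, 0, 0), pool (4, 1, 1) — not enough res3
  blocked: task-7 wants (5, 0, 2), pool (4, 1, 1) — not enough res3 and res1


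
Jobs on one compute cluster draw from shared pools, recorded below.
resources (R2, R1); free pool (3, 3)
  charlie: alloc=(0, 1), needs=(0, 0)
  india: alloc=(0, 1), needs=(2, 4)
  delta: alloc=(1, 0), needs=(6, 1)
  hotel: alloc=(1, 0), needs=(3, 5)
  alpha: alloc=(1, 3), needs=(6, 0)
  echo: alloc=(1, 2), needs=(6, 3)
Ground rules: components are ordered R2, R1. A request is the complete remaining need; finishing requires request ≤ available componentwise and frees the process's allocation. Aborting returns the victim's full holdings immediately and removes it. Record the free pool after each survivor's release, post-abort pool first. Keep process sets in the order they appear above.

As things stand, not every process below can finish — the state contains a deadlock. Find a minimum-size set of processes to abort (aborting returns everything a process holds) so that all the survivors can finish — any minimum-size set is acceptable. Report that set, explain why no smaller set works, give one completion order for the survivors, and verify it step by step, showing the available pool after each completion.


Minimum abort set: delta and alpha.
Key observation: echo was stuck for good until delta and alpha gave back (2, 3); in the order shown it finishes at step 3.
Minimality, checking each single-abort alternative: charlie alone leaves delta blocked (short on R2); india alone leaves delta blocked (short on R2); delta alone leaves alpha blocked (short on R2); hotel alone leaves delta blocked (short on R2); alpha alone leaves delta blocked (short on R2); echo alone leaves delta blocked (short on R2).
Survivors finish in the order: hotel, charlie, echo, india. Walking it through (pool after the aborts first):
  pool = (5, 6)
  hotel: need (3, 5) fits (5, 6); releases (1, 0), pool now (6, 6)
  charlie: need (0, 0) fits (6, 6); releases (0, 1), pool now (6, 7)
  echo: need (6, 3) fits (6, 7); releases (1, 2), pool now (7, 9)
  india: need (2, 4) fits (7, 9); releases (0, 1), pool now (7, 10)


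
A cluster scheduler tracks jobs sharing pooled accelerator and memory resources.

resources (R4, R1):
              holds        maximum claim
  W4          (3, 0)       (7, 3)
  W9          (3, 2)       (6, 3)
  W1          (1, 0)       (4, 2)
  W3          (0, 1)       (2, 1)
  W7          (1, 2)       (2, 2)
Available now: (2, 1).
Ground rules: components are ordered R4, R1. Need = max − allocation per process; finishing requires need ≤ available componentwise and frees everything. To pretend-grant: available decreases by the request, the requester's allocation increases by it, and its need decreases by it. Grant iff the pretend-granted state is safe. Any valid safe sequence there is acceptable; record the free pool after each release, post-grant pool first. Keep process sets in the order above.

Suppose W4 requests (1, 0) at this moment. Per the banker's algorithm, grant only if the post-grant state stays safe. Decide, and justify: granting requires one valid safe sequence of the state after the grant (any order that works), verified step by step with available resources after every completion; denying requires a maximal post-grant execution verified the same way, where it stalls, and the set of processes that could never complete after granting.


DENY. Granting would leave the state unsafe.
Key observation: the wall is R4: completing W7, W3 brings the pool only to (2, 4), and all the rest need more.
Pretend the grant happened; the run W7, W3 goes as far as possible. Walking it through:
  pool = (1, 1)
  run W7 (needs (1, 0), free (1, 1)); after release of (1, 2) the pool is (2, 3)
  run W3 (needs (2, 0), free (2, 3)); after release of (0, 1) the pool is (2, 4)
  W4 still needs (3, 3) but only (2, 4) is free — short on R4
  W9 still needs (3, 1) but only (2, 4) is free — short on R4
  W1 still needs (3, 2) but only (2, 4) is free — short on R4
Post-grant, the permanently blocked set is W4, W9 and W1.


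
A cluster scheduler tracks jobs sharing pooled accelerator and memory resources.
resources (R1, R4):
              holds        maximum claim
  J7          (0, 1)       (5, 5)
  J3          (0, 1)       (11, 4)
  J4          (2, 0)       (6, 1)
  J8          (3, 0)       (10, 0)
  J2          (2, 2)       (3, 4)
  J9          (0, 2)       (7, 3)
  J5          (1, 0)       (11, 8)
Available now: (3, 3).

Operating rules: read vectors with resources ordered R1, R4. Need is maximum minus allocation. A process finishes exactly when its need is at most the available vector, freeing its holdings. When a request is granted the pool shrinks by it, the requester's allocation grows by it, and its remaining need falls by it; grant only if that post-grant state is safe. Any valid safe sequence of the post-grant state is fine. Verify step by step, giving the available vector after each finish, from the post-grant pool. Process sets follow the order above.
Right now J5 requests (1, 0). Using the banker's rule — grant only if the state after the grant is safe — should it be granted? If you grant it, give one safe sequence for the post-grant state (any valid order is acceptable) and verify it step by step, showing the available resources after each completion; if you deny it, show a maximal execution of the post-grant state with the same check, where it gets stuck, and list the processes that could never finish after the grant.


DENY — the pretend-granted state is unsafe.
Key observation: even finishing J2, J4, J7 leaves just (6, 6) free — too little R1 for any of the remaining processes.
On the post-grant state, J2, J4, J7 is a maximal run — nothing extends it. Check, step by step:
  pool = (2, 3)
  J2 needs (1, 2) <= (2, 3) -> finishes; pool += (2, 2) = (4, 5)
  J4 needs (4, 1) <= (4, 5) -> finishes; pool += (2, 0) = (6, 5)
  J7 needs (5, 4) <= (6, 5) -> finishes; pool += (0, 1) = (6, 6)
  blocked: J3 wants (11, 3), pool (6, 6) — not enough R1
  blocked: J8 wants (7, 0), pool (6, 6) — not enough R1
  blocked: J9 wants (7, 1), pool (6, 6) — not enough R1
  blocked: J5 wants (9, 8), pool (6, 6) — not enough R1 and R4
Processes that could never finish after the grant: J3, J8, J9 and J5.


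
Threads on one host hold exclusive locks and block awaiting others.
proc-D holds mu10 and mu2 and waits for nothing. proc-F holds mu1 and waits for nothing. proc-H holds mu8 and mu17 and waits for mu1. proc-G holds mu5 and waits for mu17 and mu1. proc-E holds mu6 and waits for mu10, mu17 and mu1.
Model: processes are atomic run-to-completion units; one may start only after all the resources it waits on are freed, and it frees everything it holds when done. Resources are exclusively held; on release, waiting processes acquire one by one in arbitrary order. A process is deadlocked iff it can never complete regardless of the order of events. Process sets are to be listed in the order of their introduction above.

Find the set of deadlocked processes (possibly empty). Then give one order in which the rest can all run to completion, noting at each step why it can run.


Nothing here is deadlocked.
Key observation: all waits point, directly or indirectly, at processes that can finish, so nothing is permanently blocked.
One completion order for the rest: proc-D, proc-F, proc-H, proc-E, proc-G.
Step-by-step check:
  proc-D: no waits; runs immediately, freeing mu10 and mu2
  proc-F: no waits; runs immediately, freeing mu1
  proc-H: everything it awaited (mu1) is free; runs, freeing mu8 and mu17
  proc-E: everything it awaited (mu10, mu17 and mu1) is free; runs, freeing mu6
  proc-G: everything it awaited (mu17 and mu1) is free; runs, freeing mu5


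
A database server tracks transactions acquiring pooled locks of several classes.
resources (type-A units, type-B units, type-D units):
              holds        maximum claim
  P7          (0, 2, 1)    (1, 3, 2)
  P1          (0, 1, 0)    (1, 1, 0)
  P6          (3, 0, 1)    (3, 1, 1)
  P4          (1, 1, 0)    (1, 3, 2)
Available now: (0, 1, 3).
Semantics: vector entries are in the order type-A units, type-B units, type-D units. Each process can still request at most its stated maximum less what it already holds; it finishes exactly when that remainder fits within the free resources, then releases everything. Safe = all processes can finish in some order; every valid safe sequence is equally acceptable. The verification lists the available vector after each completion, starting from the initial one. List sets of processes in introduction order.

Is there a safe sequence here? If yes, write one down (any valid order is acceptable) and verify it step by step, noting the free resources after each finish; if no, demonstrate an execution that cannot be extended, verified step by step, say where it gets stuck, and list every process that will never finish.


SAFE — a valid safe sequence is P6, P7, P1, P4.
Key observation: the order's first zero-slack moment is P6 ((0, 1, 0) needed, (0, 1, 3) free — a requested resource with nothing to spare).
Step-by-step check:
  pool = (0, 1, 3)
  P6: need (0, 1, 0) fits (0, 1, 3); releases (3, 0, 1), pool now (3, 1, 4)
  P7: need (1, 1, 1) fits (3, 1, 4); releases (0, 2, 1), pool now (3, 3, 5)
  P1: need (1, 0, 0) fits (3, 3, 5); releases (0, 1, 0), pool now (3, 4, 5)
  P4: need (0, 2, 2) fits (3, 4, 5); releases (1, 1, 0), pool now (4, 5, 5)


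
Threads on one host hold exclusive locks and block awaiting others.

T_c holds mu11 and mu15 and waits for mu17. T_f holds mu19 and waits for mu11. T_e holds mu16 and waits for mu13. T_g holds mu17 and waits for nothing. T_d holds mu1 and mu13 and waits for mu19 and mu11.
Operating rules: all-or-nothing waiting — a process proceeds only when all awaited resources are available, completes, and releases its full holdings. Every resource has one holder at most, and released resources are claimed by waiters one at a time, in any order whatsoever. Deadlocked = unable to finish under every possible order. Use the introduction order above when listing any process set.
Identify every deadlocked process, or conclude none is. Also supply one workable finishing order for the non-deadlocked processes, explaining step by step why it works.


No process is deadlocked.
Key observation: although several processes wait, no cycle exists — each chain bottoms out at a free runner.
A valid finishing order for the others: T_g, T_c, T_f, T_d, T_e.
Walking it through:
  run T_g (it waits on nothing); releases mu17
  T_c waits on mu17 — all released -> runs and releases mu11 and mu15
  T_f waits on mu11 — all released -> runs and releases mu19
  T_d waits on mu19 and mu11 — all released -> runs and releases mu1 and mu13
  T_e waits on mu13 — all released -> runs and releases mu16


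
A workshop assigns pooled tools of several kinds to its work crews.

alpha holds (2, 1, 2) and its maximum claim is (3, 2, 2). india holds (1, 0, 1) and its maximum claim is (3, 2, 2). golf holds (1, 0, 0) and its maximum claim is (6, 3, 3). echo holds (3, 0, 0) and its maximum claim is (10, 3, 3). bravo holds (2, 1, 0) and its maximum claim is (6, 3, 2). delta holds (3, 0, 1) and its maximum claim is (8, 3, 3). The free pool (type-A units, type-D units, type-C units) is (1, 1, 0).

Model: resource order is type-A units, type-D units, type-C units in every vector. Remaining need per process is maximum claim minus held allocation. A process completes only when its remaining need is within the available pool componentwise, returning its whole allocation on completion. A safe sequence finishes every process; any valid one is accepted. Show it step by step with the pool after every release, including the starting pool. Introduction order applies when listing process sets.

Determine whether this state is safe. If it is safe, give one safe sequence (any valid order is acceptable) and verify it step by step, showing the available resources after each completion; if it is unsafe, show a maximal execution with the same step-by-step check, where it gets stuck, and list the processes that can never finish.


SAFE. One safe sequence: alpha, india, bravo, delta, echo, golf.
Key observation: alpha is the earliest step where a requested resource binds exactly: need (1, 1, 0), pool (1, 1, 0) at its turn.
Walking it through:
  pool = (1, 1, 0)
  run alpha (needs (1, 1, 0), free (1, 1, 0)); after release of (2, 1, 2) the pool is (3, 2, 2)
  run india (needs (2, 2, 1), free (3, 2, 2)); after release of (1, 0, 1) the pool is (4, 2, 3)
  run bravo (needs (4, 2, 2), free (4, 2, 3)); after release of (2, 1, 0) the pool is (6, 3, 3)
  run delta (needs (5, 3, 2), free (6, 3, 3)); after release of (3, 0, 1) the pool is (9, 3, 4)
  run echo (needs (7, 3, 3), free (9, 3, 4)); after release of (3, 0, 0) the pool is (12, 3, 4)
  run golf (needs (5, 3, 3), free (12, 3, 4)); after release of (1, 0, 0) the pool is (13, 3, 4)


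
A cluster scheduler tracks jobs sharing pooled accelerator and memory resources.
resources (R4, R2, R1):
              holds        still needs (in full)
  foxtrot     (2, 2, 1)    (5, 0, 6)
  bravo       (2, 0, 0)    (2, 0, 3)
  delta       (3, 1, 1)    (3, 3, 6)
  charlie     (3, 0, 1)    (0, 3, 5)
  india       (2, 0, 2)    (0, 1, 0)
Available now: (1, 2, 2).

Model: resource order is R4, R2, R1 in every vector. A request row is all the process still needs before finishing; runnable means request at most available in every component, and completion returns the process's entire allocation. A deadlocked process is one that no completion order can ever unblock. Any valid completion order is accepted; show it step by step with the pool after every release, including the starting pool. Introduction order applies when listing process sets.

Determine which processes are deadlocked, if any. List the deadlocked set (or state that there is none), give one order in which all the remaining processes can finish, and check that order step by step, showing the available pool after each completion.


Deadlocked set: foxtrot, delta and charlie.
Key observation: once india, bravo finish, the pool peaks at (5, 2, 4) — and every remaining process still needs more R1 than that.
One completion order for the rest: india, bravo. Step-by-step check:
  pool = (1, 2, 2)
  india: need (0, 1, 0) fits (1, 2, 2); releases (2, 0, 2), pool now (3, 2, 4)
  bravo: need (2, 0, 3) fits (3, 2, 4); releases (2, 0, 0), pool now (5, 2, 4)
The blocked processes can never fit:
  foxtrot still needs (5, 0, 6) but only (5, 2, 4) is free — short on R1
  delta still needs (3, 3, 6) but only (5, 2, 4) is free — short on R2 and R1
  charlie still needs (0, 3, 5) but only (5, 2, 4) is free — short on R2 and R1


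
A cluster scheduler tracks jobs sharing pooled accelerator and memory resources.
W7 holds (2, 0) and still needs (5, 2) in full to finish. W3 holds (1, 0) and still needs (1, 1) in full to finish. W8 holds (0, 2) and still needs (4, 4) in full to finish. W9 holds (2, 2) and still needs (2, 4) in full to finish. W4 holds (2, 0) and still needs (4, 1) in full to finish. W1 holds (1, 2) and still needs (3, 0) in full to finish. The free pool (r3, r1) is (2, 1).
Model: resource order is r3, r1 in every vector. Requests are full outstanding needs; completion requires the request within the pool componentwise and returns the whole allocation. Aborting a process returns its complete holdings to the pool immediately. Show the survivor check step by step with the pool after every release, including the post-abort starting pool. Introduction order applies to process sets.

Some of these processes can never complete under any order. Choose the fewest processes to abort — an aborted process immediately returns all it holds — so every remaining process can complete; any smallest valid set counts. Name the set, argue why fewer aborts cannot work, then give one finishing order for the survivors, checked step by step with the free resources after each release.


Abort W8.
Key observation: W9 could never have finished before the abort; with (0, 2) returned by W8, it fits at step 3.
Why nothing smaller works: aborting no one leaves the state deadlocked as given.
One survivor order: W3, W1, W9, W7, W4. Step-by-step check (post-abort pool first):
  pool = (2, 3)
  W3 needs (1, 1) <= (2, 3) -> finishes; pool += (1, 0) = (3, 3)
  W1 needs (3, 0) <= (3, 3) -> finishes; pool += (1, 2) = (4, 5)
  W9 needs (2, 4) <= (4, 5) -> finishes; pool += (2, 2) = (6, 7)
  W7 needs (5, 2) <= (6, 7) -> finishes; pool += (2, 0) = (8, 7)
  W4 needs (4, 1) <= (8, 7) -> finishes; pool += (2, 0) = (10, 7)
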